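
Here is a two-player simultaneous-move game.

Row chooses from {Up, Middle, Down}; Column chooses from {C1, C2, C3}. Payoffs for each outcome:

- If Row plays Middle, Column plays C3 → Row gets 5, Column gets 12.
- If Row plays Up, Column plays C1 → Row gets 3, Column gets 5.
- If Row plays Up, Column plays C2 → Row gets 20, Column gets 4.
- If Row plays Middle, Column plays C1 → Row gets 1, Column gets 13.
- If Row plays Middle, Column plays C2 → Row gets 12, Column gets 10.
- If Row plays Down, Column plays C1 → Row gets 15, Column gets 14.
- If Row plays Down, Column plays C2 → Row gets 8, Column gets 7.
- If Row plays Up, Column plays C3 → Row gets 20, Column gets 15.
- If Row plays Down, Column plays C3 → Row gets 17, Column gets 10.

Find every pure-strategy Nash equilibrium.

(Up, C1): Row can switch to Down (3 → 15). Not NE.
(Up, C2): Column can switch to C1 (4 → 5). Not NE.
(Up, C3): Row gets 20, best alternative 17; Column gets 15, best alternative 5. No profitable deviation — NE.
(Middle, C1): Row can switch to Up (1 → 3). Not NE.
(Middle, C2): Row can switch to Up (12 → 20). Not NE.
(Middle, C3): Row can switch to Up (5 → 20). Not NE.
(Down, C1): Row gets 15, best alternative 3; Column gets 14, best alternative 10. No profitable deviation — NE.
(Down, C2): Row can switch to Up (8 → 20). Not NE.
(Down, C3): Row can switch to Up (17 → 20). Not NE.

Pure-strategy Nash equilibria: (Up, C3) and (Down, C1)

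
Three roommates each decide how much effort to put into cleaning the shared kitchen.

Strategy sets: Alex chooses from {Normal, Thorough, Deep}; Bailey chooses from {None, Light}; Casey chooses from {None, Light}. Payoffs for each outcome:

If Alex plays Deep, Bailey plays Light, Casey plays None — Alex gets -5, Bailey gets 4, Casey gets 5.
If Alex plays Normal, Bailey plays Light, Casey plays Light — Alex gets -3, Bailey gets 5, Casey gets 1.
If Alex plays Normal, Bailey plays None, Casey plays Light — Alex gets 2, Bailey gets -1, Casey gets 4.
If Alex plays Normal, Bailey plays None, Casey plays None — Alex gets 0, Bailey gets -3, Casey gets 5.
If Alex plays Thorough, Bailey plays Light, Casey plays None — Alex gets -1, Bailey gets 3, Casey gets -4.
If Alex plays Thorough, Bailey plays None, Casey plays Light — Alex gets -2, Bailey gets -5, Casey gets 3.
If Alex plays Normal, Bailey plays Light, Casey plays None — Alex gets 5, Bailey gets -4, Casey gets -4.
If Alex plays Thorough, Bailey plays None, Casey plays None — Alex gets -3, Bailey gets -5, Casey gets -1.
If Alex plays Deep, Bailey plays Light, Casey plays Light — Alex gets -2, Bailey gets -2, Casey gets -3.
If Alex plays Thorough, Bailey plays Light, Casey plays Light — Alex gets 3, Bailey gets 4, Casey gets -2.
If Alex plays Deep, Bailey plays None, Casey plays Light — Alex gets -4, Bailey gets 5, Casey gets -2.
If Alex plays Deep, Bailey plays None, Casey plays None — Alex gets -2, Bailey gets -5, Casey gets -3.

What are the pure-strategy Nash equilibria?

Mark each player's best response to every combination of opponents' strategies; a profile where every player is best-responding is a pure Nash equilibrium.
Alex against (None, None): payoffs 0, -3, -2 → best response Normal.
Alex against (None, Light): payoffs 2, -2, -4 → best response Normal.
Alex against (Light, None): payoffs 5, -1, -5 → best response Normal.
Alex against (Light, Light): payoffs -3, 3, -2 → best response Thorough.
Bailey against (Normal, None): payoffs -3, -4 → best response None.
Bailey against (Normal, Light): payoffs -1, 5 → best response Light.
Bailey against (Thorough, None): payoffs -5, 3 → best response Light.
Bailey against (Thorough, Light): payoffs -5, 4 → best response Light.
Bailey against (Deep, None): payoffs -5, 4 → best response Light.
Bailey against (Deep, Light): payoffs 5, -2 → best response None.
Casey against (Normal, None): payoffs 5, 4 → best response None.
Casey against (Normal, Light): payoffs -4, 1 → best response Light.
Casey against (Thorough, None): payoffs -1, 3 → best response Light.
Casey against (Thorough, Light): payoffs -4, -2 → best response Light.
Casey against (Deep, None): payoffs -3, -2 → best response Light.
Casey against (Deep, Light): payoffs 5, -3 → best response None.
Mutual best responses: (Normal, None, None); (Thorough, Light, Light).

(Normal, None, None) and (Thorough, Light, Light)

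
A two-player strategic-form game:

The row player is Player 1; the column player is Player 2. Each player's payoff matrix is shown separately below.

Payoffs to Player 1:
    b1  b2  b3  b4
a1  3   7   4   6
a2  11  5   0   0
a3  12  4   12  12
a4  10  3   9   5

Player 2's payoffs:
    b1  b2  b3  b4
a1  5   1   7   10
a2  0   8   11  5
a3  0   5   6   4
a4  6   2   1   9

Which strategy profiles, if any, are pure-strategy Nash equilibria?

(a3, b3)

(a1, b1): Player 1 can switch to a2 (3 → 11). Not NE.
(a1, b2): Player 2 can switch to b1 (1 → 5). Not NE.
(a1, b3): Player 1 can switch to a3 (4 → 12). Not NE.
(a1, b4): Player 1 can switch to a3 (6 → 12). Not NE.
(a2, b1): Player 1 can switch to a3 (11 → 12). Not NE.
(a2, b2): Player 1 can switch to a1 (5 → 7). Not NE.
(a3, b3): Player 1 gets 12, best alternative 9; Player 2 gets 6, best alternative 5. No profitable deviation — NE.
(The remaining 9 profiles each have a profitable deviation by the same check.)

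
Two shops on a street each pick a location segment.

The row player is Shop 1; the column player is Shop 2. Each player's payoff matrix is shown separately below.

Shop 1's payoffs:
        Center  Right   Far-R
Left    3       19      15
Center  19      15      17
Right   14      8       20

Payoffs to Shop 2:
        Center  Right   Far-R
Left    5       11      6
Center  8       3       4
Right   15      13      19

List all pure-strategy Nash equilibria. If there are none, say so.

For each strategy profile, look for a profitable unilateral deviation.
(Left, Center): Shop 1 can switch to Center (3 → 19). Not NE.
(Left, Right): Shop 1 gets 19, best alternative 15; Shop 2 gets 11, best alternative 6. No profitable deviation — NE.
(Left, Far-R): Shop 1 can switch to Center (15 → 17). Not NE.
(Center, Center): Shop 1 gets 19, best alternative 14; Shop 2 gets 8, best alternative 4. No profitable deviation — NE.
(Center, Right): Shop 1 can switch to Left (15 → 19). Not NE.
(Center, Far-R): Shop 1 can switch to Right (17 → 20). Not NE.
(Right, Center): Shop 1 can switch to Center (14 → 19). Not NE.
(Right, Right): Shop 1 can switch to Left (8 → 19). Not NE.
(Right, Far-R): Shop 1 gets 20, best alternative 17; Shop 2 gets 19, best alternative 15. No profitable deviation — NE.

The pure Nash equilibria are (Left, Right), (Center, Center), (Right, Far-R).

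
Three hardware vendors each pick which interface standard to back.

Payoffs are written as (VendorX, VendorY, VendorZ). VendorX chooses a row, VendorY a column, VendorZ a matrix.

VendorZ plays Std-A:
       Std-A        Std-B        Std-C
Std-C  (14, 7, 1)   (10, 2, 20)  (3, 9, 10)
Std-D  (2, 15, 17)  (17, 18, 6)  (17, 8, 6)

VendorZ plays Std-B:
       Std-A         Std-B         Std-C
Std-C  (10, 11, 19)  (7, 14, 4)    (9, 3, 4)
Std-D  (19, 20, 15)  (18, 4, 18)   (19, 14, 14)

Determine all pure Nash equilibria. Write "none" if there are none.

For each strategy profile, look for a profitable unilateral deviation.
(Std-C, Std-A, Std-A): VendorY can switch to Std-C (7 → 9). Not NE.
(Std-C, Std-A, Std-B): VendorX can switch to Std-D (10 → 19). Not NE.
(Std-C, Std-B, Std-A): VendorX can switch to Std-D (10 → 17). Not NE.
(Std-C, Std-B, Std-B): VendorX can switch to Std-D (7 → 18). Not NE.
(Std-C, Std-C, Std-A): VendorX can switch to Std-D (3 → 17). Not NE.
(Std-C, Std-C, Std-B): VendorX can switch to Std-D (9 → 19). Not NE.
(Std-D, Std-A, Std-A): VendorX can switch to Std-C (2 → 14). Not NE.
(Std-D, Std-A, Std-B): VendorZ can switch to Std-A (15 → 17). Not NE.
(Std-D, Std-B, Std-A): VendorZ can switch to Std-B (6 → 18). Not NE.
(Std-D, Std-B, Std-B): VendorY can switch to Std-A (4 → 20). Not NE.
(Std-D, Std-C, Std-A): VendorY can switch to Std-A (8 → 15). Not NE.
(Std-D, Std-C, Std-B): VendorY can switch to Std-A (14 → 20). Not NE.

This game has no pure Nash equilibrium.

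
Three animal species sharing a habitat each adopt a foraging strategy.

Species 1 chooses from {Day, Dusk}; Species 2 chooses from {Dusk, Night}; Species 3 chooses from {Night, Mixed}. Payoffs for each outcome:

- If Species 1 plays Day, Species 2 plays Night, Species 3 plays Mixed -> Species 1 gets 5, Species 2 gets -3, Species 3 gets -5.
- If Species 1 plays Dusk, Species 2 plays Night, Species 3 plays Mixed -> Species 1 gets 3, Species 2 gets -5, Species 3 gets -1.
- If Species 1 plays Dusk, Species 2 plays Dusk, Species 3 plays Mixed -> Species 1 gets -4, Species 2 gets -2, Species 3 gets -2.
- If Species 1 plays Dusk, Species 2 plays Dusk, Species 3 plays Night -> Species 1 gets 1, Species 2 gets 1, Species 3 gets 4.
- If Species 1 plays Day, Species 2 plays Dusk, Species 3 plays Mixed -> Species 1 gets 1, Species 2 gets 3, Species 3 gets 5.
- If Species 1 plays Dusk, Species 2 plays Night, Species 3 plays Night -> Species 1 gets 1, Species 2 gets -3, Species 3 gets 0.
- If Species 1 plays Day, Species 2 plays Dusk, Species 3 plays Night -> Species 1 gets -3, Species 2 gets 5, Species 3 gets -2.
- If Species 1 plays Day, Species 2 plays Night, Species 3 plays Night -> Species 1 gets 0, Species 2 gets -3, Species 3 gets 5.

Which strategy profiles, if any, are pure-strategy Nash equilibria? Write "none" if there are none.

Mark each player's best response to every combination of opponents' strategies; a profile where every player is best-responding is a pure Nash equilibrium.
Species 1 against (Dusk, Night): payoffs -3, 1 → best response Dusk.
Species 1 against (Dusk, Mixed): payoffs 1, -4 → best response Day.
Species 1 against (Night, Night): payoffs 0, 1 → best response Dusk.
Species 1 against (Night, Mixed): payoffs 5, 3 → best response Day.
Species 2 against (Day, Night): payoffs 5, -3 → best response Dusk.
Species 2 against (Day, Mixed): payoffs 3, -3 → best response Dusk.
Species 2 against (Dusk, Night): payoffs 1, -3 → best response Dusk.
Species 2 against (Dusk, Mixed): payoffs -2, -5 → best response Dusk.
Species 3 against (Day, Dusk): payoffs -2, 5 → best response Mixed.
Species 3 against (Day, Night): payoffs 5, -5 → best response Night.
Species 3 against (Dusk, Dusk): payoffs 4, -2 → best response Night.
Species 3 against (Dusk, Night): payoffs 0, -1 → best response Night.
Mutual best responses: (Day, Dusk, Mixed); (Dusk, Dusk, Night).

Pure-strategy Nash equilibria: (Day, Dusk, Mixed); (Dusk, Dusk, Night)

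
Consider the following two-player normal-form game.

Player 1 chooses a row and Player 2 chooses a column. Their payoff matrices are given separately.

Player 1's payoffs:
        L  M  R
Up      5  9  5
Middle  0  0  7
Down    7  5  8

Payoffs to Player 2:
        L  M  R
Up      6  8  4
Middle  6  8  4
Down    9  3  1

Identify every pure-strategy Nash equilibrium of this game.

Pure-strategy Nash equilibria: (Up, M); (Down, L)

Player 1 against L: payoffs 5, 0, 7 → best response Down.
Player 1 against M: payoffs 9, 0, 5 → best response Up.
Player 1 against R: payoffs 5, 7, 8 → best response Down.
Player 2 against Up: payoffs 6, 8, 4 → best response M.
Player 2 against Middle: payoffs 6, 8, 4 → best response M.
Player 2 against Down: payoffs 9, 3, 1 → best response L.
Mutual best responses: (Up, M); (Down, L).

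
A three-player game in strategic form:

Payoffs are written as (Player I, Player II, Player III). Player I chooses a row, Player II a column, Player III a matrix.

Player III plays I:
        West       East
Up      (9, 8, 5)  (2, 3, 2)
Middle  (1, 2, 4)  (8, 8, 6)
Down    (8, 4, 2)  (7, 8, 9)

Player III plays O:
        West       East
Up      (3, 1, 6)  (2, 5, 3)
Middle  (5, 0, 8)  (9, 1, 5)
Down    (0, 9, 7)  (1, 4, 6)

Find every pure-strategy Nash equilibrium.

(Up, West, I): Player III can switch to O (5 → 6). Not NE.
(Up, West, O): Player I can switch to Middle (3 → 5). Not NE.
(Up, East, I): Player I can switch to Middle (2 → 8). Not NE.
(Up, East, O): Player I can switch to Middle (2 → 9). Not NE.
(Middle, West, I): Player I can switch to Up (1 → 9). Not NE.
(Middle, West, O): Player II can switch to East (0 → 1). Not NE.
(Middle, East, I): Player I gets 8, best alternative 7; Player II gets 8, best alternative 2; Player III gets 6, best alternative 5. No profitable deviation — NE.
(Middle, East, O): Player III can switch to I (5 → 6). Not NE.
(Down, West, I): Player I can switch to Up (8 → 9). Not NE.
(Down, West, O): Player I can switch to Up (0 → 3). Not NE.
(Down, East, I): Player I can switch to Middle (7 → 8). Not NE.
(Down, East, O): Player I can switch to Up (1 → 2). Not NE.

Pure NE: (Middle, East, I)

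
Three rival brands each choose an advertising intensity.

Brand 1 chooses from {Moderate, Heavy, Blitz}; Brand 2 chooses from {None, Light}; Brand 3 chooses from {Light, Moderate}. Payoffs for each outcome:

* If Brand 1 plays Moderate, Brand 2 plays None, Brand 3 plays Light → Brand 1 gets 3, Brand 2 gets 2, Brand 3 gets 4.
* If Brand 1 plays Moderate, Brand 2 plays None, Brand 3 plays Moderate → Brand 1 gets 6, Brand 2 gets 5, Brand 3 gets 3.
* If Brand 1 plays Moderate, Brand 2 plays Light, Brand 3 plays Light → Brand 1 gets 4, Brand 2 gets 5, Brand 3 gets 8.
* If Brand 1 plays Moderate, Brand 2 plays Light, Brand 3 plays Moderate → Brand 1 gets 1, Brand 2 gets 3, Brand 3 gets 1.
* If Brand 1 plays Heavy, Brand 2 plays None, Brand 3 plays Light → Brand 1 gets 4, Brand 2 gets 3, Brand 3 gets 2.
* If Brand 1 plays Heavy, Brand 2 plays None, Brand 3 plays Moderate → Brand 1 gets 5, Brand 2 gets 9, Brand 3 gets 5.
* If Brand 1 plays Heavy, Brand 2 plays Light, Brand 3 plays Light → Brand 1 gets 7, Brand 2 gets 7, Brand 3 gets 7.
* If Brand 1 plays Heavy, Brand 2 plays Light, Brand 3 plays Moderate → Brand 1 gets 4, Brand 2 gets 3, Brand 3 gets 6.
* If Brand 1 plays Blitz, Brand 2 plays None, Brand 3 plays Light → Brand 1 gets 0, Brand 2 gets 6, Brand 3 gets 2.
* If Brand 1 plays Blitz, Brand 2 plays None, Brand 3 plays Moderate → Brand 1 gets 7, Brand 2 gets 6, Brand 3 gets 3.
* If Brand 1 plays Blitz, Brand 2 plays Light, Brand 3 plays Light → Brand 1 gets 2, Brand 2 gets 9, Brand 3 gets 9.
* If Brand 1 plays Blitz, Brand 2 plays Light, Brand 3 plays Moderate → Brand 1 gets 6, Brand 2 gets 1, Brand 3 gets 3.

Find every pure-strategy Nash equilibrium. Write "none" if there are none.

Pure-strategy Nash equilibria: (Heavy, Light, Light), (Blitz, None, Moderate)

(Moderate, None, Light): Brand 1 can switch to Heavy (3 → 4). Not NE.
(Moderate, None, Moderate): Brand 1 can switch to Blitz (6 → 7). Not NE.
(Moderate, Light, Light): Brand 1 can switch to Heavy (4 → 7). Not NE.
(Moderate, Light, Moderate): Brand 1 can switch to Heavy (1 → 4). Not NE.
(Heavy, None, Light): Brand 2 can switch to Light (3 → 7). Not NE.
(Heavy, None, Moderate): Brand 1 can switch to Moderate (5 → 6). Not NE.
(Heavy, Light, Light): Brand 1 gets 7, best alternative 4; Brand 2 gets 7, best alternative 3; Brand 3 gets 7, best alternative 6. No profitable deviation — NE.
(Heavy, Light, Moderate): Brand 1 can switch to Blitz (4 → 6). Not NE.
(Blitz, None, Light): Brand 1 can switch to Moderate (0 → 3). Not NE.
(Blitz, None, Moderate): Brand 1 gets 7, best alternative 6; Brand 2 gets 6, best alternative 1; Brand 3 gets 3, best alternative 2. No profitable deviation — NE.
(Blitz, Light, Light): Brand 1 can switch to Moderate (2 → 4). Not NE.
(Blitz, Light, Moderate): Brand 2 can switch to None (1 → 6). Not NE.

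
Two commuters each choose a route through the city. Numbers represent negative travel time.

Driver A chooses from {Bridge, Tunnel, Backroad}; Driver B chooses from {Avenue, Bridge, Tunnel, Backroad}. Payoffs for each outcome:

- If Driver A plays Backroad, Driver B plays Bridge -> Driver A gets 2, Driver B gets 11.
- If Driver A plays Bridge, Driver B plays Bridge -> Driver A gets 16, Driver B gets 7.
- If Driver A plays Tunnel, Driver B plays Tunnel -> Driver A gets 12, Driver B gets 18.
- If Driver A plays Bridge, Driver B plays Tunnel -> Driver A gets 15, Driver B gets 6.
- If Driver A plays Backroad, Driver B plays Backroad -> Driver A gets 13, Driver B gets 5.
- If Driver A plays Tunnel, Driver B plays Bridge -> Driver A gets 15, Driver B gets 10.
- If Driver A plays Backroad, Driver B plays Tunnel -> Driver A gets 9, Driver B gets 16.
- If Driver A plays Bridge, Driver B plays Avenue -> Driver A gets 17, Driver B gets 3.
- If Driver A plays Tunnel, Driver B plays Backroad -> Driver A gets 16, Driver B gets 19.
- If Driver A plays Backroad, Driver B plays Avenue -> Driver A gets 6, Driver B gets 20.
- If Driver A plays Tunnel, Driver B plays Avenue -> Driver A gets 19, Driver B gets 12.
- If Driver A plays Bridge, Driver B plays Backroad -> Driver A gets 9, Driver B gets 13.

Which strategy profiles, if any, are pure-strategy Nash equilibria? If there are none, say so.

(Bridge, Avenue): Driver A can switch to Tunnel (17 → 19). Not NE.
(Bridge, Bridge): Driver B can switch to Backroad (7 → 13). Not NE.
(Bridge, Tunnel): Driver B can switch to Bridge (6 → 7). Not NE.
(Bridge, Backroad): Driver A can switch to Tunnel (9 → 16). Not NE.
(Tunnel, Avenue): Driver B can switch to Tunnel (12 → 18). Not NE.
(Tunnel, Bridge): Driver A can switch to Bridge (15 → 16). Not NE.
(Tunnel, Tunnel): Driver A can switch to Bridge (12 → 15). Not NE.
(Tunnel, Backroad): Driver A gets 16, best alternative 13; Driver B gets 19, best alternative 18. No profitable deviation — NE.
(Backroad, Avenue): Driver A can switch to Bridge (6 → 17). Not NE.
(The remaining 3 profiles each have a profitable deviation by the same check.)

The unique pure-strategy Nash equilibrium is (Tunnel, Backroad).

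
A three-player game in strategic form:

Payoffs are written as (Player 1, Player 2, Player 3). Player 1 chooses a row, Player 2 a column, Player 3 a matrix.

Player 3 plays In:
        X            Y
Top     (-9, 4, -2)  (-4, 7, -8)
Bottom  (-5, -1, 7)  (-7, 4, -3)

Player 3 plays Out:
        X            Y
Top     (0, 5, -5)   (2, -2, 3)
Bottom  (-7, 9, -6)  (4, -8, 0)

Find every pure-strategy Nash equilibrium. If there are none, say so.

(Top, X, In): Player 1 can switch to Bottom (-9 → -5). Not NE.
(Top, X, Out): Player 3 can switch to In (-5 → -2). Not NE.
(Top, Y, In): Player 3 can switch to Out (-8 → 3). Not NE.
(Top, Y, Out): Player 1 can switch to Bottom (2 → 4). Not NE.
(Bottom, X, In): Player 2 can switch to Y (-1 → 4). Not NE.
(Bottom, X, Out): Player 1 can switch to Top (-7 → 0). Not NE.
(Bottom, Y, In): Player 1 can switch to Top (-7 → -4). Not NE.
(Bottom, Y, Out): Player 2 can switch to X (-8 → 9). Not NE.

No pure-strategy Nash equilibrium.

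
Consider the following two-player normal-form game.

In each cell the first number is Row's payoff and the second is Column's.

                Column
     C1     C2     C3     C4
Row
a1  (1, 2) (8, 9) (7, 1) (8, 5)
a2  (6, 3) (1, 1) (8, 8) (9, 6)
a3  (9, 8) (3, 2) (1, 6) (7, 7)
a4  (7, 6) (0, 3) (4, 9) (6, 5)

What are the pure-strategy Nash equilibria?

(a1, C2); (a2, C3); (a3, C1)

Row against C1: payoffs 1, 6, 9, 7 → best response a3.
Row against C2: payoffs 8, 1, 3, 0 → best response a1.
Row against C3: payoffs 7, 8, 1, 4 → best response a2.
Row against C4: payoffs 8, 9, 7, 6 → best response a2.
Column against a1: payoffs 2, 9, 1, 5 → best response C2.
Column against a2: payoffs 3, 1, 8, 6 → best response C3.
Column against a3: payoffs 8, 2, 6, 7 → best response C1.
Column against a4: payoffs 6, 3, 9, 5 → best response C3.
Mutual best responses: (a1, C2); (a2, C3); (a3, C1).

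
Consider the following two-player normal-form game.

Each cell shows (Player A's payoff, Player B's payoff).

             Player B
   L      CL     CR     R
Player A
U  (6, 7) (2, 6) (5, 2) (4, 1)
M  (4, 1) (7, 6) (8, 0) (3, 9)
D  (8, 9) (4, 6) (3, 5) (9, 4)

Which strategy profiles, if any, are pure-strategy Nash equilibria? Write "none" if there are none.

For each player, find the best response to each opponent profile; mutual best responses are the pure NE.
Player A against L: payoffs 6, 4, 8 → best response D.
Player A against CL: payoffs 2, 7, 4 → best response M.
Player A against CR: payoffs 5, 8, 3 → best response M.
Player A against R: payoffs 4, 3, 9 → best response D.
Player B against U: payoffs 7, 6, 2, 1 → best response L.
Player B against M: payoffs 1, 6, 0, 9 → best response R.
Player B against D: payoffs 9, 6, 5, 4 → best response L.
Mutual best responses: (D, L).

Pure NE: (D, L)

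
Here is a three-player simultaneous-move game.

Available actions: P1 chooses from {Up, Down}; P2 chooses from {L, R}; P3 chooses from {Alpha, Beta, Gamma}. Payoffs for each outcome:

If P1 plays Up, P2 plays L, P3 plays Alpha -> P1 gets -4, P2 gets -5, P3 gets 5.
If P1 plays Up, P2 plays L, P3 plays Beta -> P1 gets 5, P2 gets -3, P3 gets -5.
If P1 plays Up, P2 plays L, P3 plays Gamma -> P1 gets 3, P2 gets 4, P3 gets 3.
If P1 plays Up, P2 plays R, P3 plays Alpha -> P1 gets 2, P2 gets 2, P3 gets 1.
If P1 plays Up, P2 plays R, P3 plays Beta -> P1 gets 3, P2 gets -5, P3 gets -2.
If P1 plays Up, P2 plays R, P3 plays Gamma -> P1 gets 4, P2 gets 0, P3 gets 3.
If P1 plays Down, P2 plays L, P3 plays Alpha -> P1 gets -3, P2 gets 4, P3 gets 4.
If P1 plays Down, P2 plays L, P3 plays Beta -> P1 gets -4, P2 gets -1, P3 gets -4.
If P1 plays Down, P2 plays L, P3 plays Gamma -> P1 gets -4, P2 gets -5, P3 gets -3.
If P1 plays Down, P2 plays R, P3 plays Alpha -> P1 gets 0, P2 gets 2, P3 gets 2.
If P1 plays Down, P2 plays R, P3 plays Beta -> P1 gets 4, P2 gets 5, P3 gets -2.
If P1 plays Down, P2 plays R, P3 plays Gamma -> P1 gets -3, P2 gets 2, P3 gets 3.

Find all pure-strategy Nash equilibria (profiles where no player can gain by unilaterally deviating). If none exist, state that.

(Down, L, Alpha)

P1 against (L, Alpha): payoffs -4, -3 → best response Down.
P1 against (L, Beta): payoffs 5, -4 → best response Up.
P1 against (L, Gamma): payoffs 3, -4 → best response Up.
P1 against (R, Alpha): payoffs 2, 0 → best response Up.
P1 against (R, Beta): payoffs 3, 4 → best response Down.
P1 against (R, Gamma): payoffs 4, -3 → best response Up.
P2 against (Up, Alpha): payoffs -5, 2 → best response R.
P2 against (Up, Beta): payoffs -3, -5 → best response L.
P2 against (Up, Gamma): payoffs 4, 0 → best response L.
P2 against (Down, Alpha): payoffs 4, 2 → best response L.
P2 against (Down, Beta): payoffs -1, 5 → best response R.
P2 against (Down, Gamma): payoffs -5, 2 → best response R.
P3 against (Up, L): payoffs 5, -5, 3 → best response Alpha.
P3 against (Up, R): payoffs 1, -2, 3 → best response Gamma.
P3 against (Down, L): payoffs 4, -4, -3 → best response Alpha.
P3 against (Down, R): payoffs 2, -2, 3 → best response Gamma.
Mutual best responses: (Down, L, Alpha).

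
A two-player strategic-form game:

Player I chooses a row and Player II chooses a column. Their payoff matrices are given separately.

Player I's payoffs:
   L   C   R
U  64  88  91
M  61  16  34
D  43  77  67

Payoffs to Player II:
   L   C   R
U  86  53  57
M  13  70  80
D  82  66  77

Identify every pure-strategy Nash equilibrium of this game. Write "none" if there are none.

The unique pure-strategy Nash equilibrium is (U, L).

Check each profile: it is a Nash equilibrium iff no player can strictly gain by switching unilaterally.
(U, L): Player I gets 64, best alternative 61; Player II gets 86, best alternative 57. No profitable deviation — NE.
(U, C): Player II can switch to L (53 → 86). Not NE.
(U, R): Player II can switch to L (57 → 86). Not NE.
(M, L): Player I can switch to U (61 → 64). Not NE.
(M, C): Player I can switch to U (16 → 88). Not NE.
(M, R): Player I can switch to U (34 → 91). Not NE.
(D, L): Player I can switch to U (43 → 64). Not NE.
(D, C): Player I can switch to U (77 → 88). Not NE.
(D, R): Player I can switch to U (67 → 91). Not NE.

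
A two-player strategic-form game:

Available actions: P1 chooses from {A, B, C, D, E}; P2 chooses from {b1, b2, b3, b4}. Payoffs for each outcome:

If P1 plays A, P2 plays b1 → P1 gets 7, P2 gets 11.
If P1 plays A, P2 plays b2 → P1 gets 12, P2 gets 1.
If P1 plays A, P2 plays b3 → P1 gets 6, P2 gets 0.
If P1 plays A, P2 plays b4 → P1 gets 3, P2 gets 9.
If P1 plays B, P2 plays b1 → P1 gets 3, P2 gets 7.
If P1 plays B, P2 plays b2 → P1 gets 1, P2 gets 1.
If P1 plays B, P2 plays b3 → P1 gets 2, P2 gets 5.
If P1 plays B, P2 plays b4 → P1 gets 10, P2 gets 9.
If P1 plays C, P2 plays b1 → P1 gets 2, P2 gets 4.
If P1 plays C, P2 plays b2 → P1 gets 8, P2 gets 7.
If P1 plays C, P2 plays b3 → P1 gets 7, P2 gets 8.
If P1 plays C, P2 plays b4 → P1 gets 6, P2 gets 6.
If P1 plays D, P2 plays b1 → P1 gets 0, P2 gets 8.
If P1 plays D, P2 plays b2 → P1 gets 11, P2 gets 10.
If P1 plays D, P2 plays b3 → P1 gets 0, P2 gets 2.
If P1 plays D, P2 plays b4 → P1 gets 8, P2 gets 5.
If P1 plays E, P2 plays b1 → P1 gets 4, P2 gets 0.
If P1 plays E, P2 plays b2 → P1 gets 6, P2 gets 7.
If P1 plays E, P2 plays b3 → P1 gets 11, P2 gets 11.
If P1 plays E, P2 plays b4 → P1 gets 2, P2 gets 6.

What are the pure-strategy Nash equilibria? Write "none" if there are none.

Mark each player's best response to every combination of opponents' strategies; a profile where every player is best-responding is a pure Nash equilibrium.
P1 against b1: payoffs 7, 3, 2, 0, 4 → best response A.
P1 against b2: payoffs 12, 1, 8, 11, 6 → best response A.
P1 against b3: payoffs 6, 2, 7, 0, 11 → best response E.
P1 against b4: payoffs 3, 10, 6, 8, 2 → best response B.
P2 against A: payoffs 11, 1, 0, 9 → best response b1.
P2 against B: payoffs 7, 1, 5, 9 → best response b4.
P2 against C: payoffs 4, 7, 8, 6 → best response b3.
P2 against D: payoffs 8, 10, 2, 5 → best response b2.
P2 against E: payoffs 0, 7, 11, 6 → best response b3.
Mutual best responses: (A, b1); (B, b4); (E, b3).

(A, b1) and (B, b4) and (E, b3)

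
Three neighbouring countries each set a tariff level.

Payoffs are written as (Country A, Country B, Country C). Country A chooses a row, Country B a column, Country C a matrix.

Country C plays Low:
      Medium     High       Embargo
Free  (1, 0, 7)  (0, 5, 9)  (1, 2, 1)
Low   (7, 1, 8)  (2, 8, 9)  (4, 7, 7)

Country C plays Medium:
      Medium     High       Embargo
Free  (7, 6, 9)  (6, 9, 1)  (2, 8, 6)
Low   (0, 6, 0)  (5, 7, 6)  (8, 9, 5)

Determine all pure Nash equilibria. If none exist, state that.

For each player, find the best response to each opponent profile; mutual best responses are the pure NE.
Country A against (Medium, Low): payoffs 1, 7 → best response Low.
Country A against (Medium, Medium): payoffs 7, 0 → best response Free.
Country A against (High, Low): payoffs 0, 2 → best response Low.
Country A against (High, Medium): payoffs 6, 5 → best response Free.
Country A against (Embargo, Low): payoffs 1, 4 → best response Low.
Country A against (Embargo, Medium): payoffs 2, 8 → best response Low.
Country B against (Free, Low): payoffs 0, 5, 2 → best response High.
Country B against (Free, Medium): payoffs 6, 9, 8 → best response High.
Country B against (Low, Low): payoffs 1, 8, 7 → best response High.
Country B against (Low, Medium): payoffs 6, 7, 9 → best response Embargo.
Country C against (Free, Medium): payoffs 7, 9 → best response Medium.
Country C against (Free, High): payoffs 9, 1 → best response Low.
Country C against (Free, Embargo): payoffs 1, 6 → best response Medium.
Country C against (Low, Medium): payoffs 8, 0 → best response Low.
Country C against (Low, High): payoffs 9, 6 → best response Low.
Country C against (Low, Embargo): payoffs 7, 5 → best response Low.
Mutual best responses: (Low, High, Low).

Pure NE: (Low, High, Low)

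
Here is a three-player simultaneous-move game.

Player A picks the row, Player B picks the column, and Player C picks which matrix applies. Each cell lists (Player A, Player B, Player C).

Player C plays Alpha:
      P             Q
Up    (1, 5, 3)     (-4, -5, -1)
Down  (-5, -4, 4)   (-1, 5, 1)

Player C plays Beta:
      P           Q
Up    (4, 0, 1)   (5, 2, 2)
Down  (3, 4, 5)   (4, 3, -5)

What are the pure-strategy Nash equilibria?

Check each profile: it is a Nash equilibrium iff no player can strictly gain by switching unilaterally.
(Up, P, Alpha): Player A gets 1, best alternative -5; Player B gets 5, best alternative -5; Player C gets 3, best alternative 1. No profitable deviation — NE.
(Up, P, Beta): Player B can switch to Q (0 → 2). Not NE.
(Up, Q, Alpha): Player A can switch to Down (-4 → -1). Not NE.
(Up, Q, Beta): Player A gets 5, best alternative 4; Player B gets 2, best alternative 0; Player C gets 2, best alternative -1. No profitable deviation — NE.
(Down, P, Alpha): Player A can switch to Up (-5 → 1). Not NE.
(Down, P, Beta): Player A can switch to Up (3 → 4). Not NE.
(Down, Q, Alpha): Player A gets -1, best alternative -4; Player B gets 5, best alternative -4; Player C gets 1, best alternative -5. No profitable deviation — NE.
(Down, Q, Beta): Player A can switch to Up (4 → 5). Not NE.

Pure-strategy Nash equilibria: (Up, P, Alpha); (Up, Q, Beta); (Down, Q, Alpha)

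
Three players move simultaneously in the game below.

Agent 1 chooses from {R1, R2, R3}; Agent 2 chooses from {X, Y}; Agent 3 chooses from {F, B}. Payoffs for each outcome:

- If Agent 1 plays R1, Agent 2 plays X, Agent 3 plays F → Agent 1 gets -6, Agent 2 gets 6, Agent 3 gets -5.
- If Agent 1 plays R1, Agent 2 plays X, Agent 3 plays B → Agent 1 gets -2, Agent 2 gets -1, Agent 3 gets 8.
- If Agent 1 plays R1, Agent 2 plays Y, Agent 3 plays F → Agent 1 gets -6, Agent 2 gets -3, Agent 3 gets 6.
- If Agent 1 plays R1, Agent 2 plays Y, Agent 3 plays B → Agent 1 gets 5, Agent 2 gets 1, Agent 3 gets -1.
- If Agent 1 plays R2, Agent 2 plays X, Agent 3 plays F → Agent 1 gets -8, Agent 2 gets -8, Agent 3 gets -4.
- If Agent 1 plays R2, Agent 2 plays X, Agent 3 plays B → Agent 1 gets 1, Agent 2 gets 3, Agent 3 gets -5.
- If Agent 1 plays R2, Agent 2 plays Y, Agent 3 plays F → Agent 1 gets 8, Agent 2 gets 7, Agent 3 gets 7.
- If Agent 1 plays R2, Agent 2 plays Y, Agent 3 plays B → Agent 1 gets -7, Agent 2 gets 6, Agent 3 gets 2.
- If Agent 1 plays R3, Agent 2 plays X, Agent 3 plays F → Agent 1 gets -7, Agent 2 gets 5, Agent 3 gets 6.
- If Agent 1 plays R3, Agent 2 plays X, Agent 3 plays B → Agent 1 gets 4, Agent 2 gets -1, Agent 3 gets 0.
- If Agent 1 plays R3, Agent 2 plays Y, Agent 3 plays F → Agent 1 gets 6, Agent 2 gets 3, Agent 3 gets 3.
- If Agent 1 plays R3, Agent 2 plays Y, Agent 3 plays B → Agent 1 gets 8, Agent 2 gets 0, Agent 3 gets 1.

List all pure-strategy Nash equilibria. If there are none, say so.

The unique pure-strategy Nash equilibrium is (R2, Y, F).

Check each profile: it is a Nash equilibrium iff no player can strictly gain by switching unilaterally.
(R1, X, F): Agent 3 can switch to B (-5 → 8). Not NE.
(R1, X, B): Agent 1 can switch to R2 (-2 → 1). Not NE.
(R1, Y, F): Agent 1 can switch to R2 (-6 → 8). Not NE.
(R1, Y, B): Agent 1 can switch to R3 (5 → 8). Not NE.
(R2, X, F): Agent 1 can switch to R1 (-8 → -6). Not NE.
(R2, X, B): Agent 1 can switch to R3 (1 → 4). Not NE.
(R2, Y, F): Agent 1 gets 8, best alternative 6; Agent 2 gets 7, best alternative -8; Agent 3 gets 7, best alternative 2. No profitable deviation — NE.
(R2, Y, B): Agent 1 can switch to R1 (-7 → 5). Not NE.
(R3, X, F): Agent 1 can switch to R1 (-7 → -6). Not NE.
(R3, X, B): Agent 2 can switch to Y (-1 → 0). Not NE.
(R3, Y, F): Agent 1 can switch to R2 (6 → 8). Not NE.
(R3, Y, B): Agent 3 can switch to F (1 → 3). Not NE.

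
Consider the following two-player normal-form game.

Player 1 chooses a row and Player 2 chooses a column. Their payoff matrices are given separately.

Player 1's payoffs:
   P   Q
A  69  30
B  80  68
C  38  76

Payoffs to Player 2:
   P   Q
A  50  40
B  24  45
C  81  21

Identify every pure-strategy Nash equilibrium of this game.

Player 1 against P: payoffs 69, 80, 38 → best response B.
Player 1 against Q: payoffs 30, 68, 76 → best response C.
Player 2 against A: payoffs 50, 40 → best response P.
Player 2 against B: payoffs 24, 45 → best response Q.
Player 2 against C: payoffs 81, 21 → best response P.
No profile is a mutual best response for all players.

There is no pure-strategy Nash equilibrium.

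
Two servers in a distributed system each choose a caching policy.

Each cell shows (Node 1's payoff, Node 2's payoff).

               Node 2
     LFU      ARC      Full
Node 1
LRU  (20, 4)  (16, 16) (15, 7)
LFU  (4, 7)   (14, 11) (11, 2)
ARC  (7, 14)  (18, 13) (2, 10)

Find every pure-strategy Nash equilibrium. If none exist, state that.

There is no pure-strategy Nash equilibrium.

For each strategy profile, look for a profitable unilateral deviation.
(LRU, LFU): Node 2 can switch to ARC (4 → 16). Not NE.
(LRU, ARC): Node 1 can switch to ARC (16 → 18). Not NE.
(LRU, Full): Node 2 can switch to ARC (7 → 16). Not NE.
(LFU, LFU): Node 1 can switch to LRU (4 → 20). Not NE.
(LFU, ARC): Node 1 can switch to LRU (14 → 16). Not NE.
(LFU, Full): Node 1 can switch to LRU (11 → 15). Not NE.
(ARC, LFU): Node 1 can switch to LRU (7 → 20). Not NE.
(ARC, ARC): Node 2 can switch to LFU (13 → 14). Not NE.
(ARC, Full): Node 1 can switch to LRU (2 → 15). Not NE.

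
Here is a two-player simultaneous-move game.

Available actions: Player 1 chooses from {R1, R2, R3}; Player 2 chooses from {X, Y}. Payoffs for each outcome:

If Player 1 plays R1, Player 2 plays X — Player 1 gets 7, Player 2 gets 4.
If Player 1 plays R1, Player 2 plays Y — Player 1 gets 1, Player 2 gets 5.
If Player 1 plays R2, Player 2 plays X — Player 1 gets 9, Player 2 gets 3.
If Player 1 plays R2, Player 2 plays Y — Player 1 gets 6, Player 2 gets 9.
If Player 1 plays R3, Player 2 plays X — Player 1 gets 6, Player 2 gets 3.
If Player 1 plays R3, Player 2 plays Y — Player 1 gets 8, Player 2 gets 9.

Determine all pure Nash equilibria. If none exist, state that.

Pure NE: (R3, Y)

(R1, X): Player 1 can switch to R2 (7 → 9). Not NE.
(R1, Y): Player 1 can switch to R2 (1 → 6). Not NE.
(R2, X): Player 2 can switch to Y (3 → 9). Not NE.
(R2, Y): Player 1 can switch to R3 (6 → 8). Not NE.
(R3, X): Player 1 can switch to R1 (6 → 7). Not NE.
(R3, Y): Player 1 gets 8, best alternative 6; Player 2 gets 9, best alternative 3. No profitable deviation — NE.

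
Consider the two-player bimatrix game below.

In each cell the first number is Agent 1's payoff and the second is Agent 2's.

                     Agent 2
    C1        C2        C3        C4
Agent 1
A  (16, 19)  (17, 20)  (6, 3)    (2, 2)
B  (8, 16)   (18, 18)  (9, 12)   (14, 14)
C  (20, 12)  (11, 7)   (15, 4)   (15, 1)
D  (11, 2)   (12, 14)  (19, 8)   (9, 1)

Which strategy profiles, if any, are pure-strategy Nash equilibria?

Agent 1 against C1: payoffs 16, 8, 20, 11 → best response C.
Agent 1 against C2: payoffs 17, 18, 11, 12 → best response B.
Agent 1 against C3: payoffs 6, 9, 15, 19 → best response D.
Agent 1 against C4: payoffs 2, 14, 15, 9 → best response C.
Agent 2 against A: payoffs 19, 20, 3, 2 → best response C2.
Agent 2 against B: payoffs 16, 18, 12, 14 → best response C2.
Agent 2 against C: payoffs 12, 7, 4, 1 → best response C1.
Agent 2 against D: payoffs 2, 14, 8, 1 → best response C2.
Mutual best responses: (B, C2); (C, C1).

Pure-strategy Nash equilibria: (B, C2); (C, C1)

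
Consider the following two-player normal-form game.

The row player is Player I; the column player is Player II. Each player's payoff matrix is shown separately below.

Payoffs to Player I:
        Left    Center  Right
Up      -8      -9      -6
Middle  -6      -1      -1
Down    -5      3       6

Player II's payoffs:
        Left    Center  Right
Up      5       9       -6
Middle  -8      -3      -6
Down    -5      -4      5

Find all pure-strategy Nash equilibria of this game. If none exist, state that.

Pure NE: (Down, Right)

Mark each player's best response to every combination of opponents' strategies; a profile where every player is best-responding is a pure Nash equilibrium.
Player I against Left: payoffs -8, -6, -5 → best response Down.
Player I against Center: payoffs -9, -1, 3 → best response Down.
Player I against Right: payoffs -6, -1, 6 → best response Down.
Player II against Up: payoffs 5, 9, -6 → best response Center.
Player II against Middle: payoffs -8, -3, -6 → best response Center.
Player II against Down: payoffs -5, -4, 5 → best response Right.
Mutual best responses: (Down, Right).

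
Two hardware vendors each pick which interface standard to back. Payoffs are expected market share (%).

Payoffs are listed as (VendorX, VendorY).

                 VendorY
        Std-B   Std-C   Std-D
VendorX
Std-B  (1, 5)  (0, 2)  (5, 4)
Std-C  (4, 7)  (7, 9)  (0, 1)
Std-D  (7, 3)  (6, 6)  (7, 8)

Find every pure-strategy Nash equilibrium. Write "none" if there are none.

(Std-C, Std-C); (Std-D, Std-D)

VendorX against Std-B: payoffs 1, 4, 7 → best response Std-D.
VendorX against Std-C: payoffs 0, 7, 6 → best response Std-C.
VendorX against Std-D: payoffs 5, 0, 7 → best response Std-D.
VendorY against Std-B: payoffs 5, 2, 4 → best response Std-B.
VendorY against Std-C: payoffs 7, 9, 1 → best response Std-C.
VendorY against Std-D: payoffs 3, 6, 8 → best response Std-D.
Mutual best responses: (Std-C, Std-C); (Std-D, Std-D).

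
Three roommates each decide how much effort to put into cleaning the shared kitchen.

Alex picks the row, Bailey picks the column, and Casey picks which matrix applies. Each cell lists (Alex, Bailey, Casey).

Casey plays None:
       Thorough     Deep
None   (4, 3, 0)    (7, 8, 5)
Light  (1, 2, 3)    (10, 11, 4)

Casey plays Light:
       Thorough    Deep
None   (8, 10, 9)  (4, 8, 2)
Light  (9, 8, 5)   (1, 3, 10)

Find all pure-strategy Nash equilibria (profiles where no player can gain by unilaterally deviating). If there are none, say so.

The unique pure-strategy Nash equilibrium is (Light, Thorough, Light).

(None, Thorough, None): Bailey can switch to Deep (3 → 8). Not NE.
(None, Thorough, Light): Alex can switch to Light (8 → 9). Not NE.
(None, Deep, None): Alex can switch to Light (7 → 10). Not NE.
(None, Deep, Light): Bailey can switch to Thorough (8 → 10). Not NE.
(Light, Thorough, None): Alex can switch to None (1 → 4). Not NE.
(Light, Thorough, Light): Alex gets 9, best alternative 8; Bailey gets 8, best alternative 3; Casey gets 5, best alternative 3. No profitable deviation — NE.
(Light, Deep, None): Casey can switch to Light (4 → 10). Not NE.
(Light, Deep, Light): Alex can switch to None (1 → 4). Not NE.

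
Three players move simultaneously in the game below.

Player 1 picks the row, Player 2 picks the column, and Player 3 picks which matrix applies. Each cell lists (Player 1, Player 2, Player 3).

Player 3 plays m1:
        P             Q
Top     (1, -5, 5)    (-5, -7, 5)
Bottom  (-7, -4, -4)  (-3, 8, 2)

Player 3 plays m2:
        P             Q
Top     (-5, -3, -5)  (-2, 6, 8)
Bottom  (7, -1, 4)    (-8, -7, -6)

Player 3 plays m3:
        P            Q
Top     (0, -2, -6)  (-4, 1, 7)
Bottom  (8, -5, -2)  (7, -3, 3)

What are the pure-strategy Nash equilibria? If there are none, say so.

(Top, P, m1): Player 1 gets 1, best alternative -7; Player 2 gets -5, best alternative -7; Player 3 gets 5, best alternative -5. No profitable deviation — NE.
(Top, P, m2): Player 1 can switch to Bottom (-5 → 7). Not NE.
(Top, P, m3): Player 1 can switch to Bottom (0 → 8). Not NE.
(Top, Q, m1): Player 1 can switch to Bottom (-5 → -3). Not NE.
(Top, Q, m2): Player 1 gets -2, best alternative -8; Player 2 gets 6, best alternative -3; Player 3 gets 8, best alternative 7. No profitable deviation — NE.
(Top, Q, m3): Player 1 can switch to Bottom (-4 → 7). Not NE.
(Bottom, P, m1): Player 1 can switch to Top (-7 → 1). Not NE.
(Bottom, P, m2): Player 1 gets 7, best alternative -5; Player 2 gets -1, best alternative -7; Player 3 gets 4, best alternative -2. No profitable deviation — NE.
(Bottom, P, m3): Player 2 can switch to Q (-5 → -3). Not NE.
(Bottom, Q, m1): Player 3 can switch to m3 (2 → 3). Not NE.
(Bottom, Q, m2): Player 1 can switch to Top (-8 → -2). Not NE.
(Bottom, Q, m3): Player 1 gets 7, best alternative -4; Player 2 gets -3, best alternative -5; Player 3 gets 3, best alternative 2. No profitable deviation — NE.

(Top, P, m1), (Top, Q, m2), (Bottom, P, m2), (Bottom, Q, m3)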